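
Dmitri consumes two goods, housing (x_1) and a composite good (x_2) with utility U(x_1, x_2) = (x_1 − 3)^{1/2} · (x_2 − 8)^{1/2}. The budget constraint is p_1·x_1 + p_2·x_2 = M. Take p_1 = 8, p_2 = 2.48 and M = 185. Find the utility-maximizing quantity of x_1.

x_1* = 11.8225

Substituting into the budget: x_1* = 3 + 0.5·(M − 3·p_1 − 8·p_2)/p_1, and x_2* = 8 + 0.5·(…)/p_2.
Discretionary income = 185 − 3·8 − 8·2.48 = 141.16; x_1* = 3 + 0.5·141.16/8 = 11.8225.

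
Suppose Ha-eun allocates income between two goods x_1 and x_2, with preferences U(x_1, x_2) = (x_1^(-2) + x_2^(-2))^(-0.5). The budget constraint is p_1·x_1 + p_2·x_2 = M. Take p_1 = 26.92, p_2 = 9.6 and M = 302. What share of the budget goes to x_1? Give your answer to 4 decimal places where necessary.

Numerically x_2/x_1 = 1.410159, so x_1* = 302/(26.92 + 9.6·1.410159) = 7.4646 and x_2* = 1.410159·7.4646 = 10.5263.
Expenditure on x_1: 26.92·7.4646 = 200.9476; share = 0.6654.

share on x_1 = 0.6654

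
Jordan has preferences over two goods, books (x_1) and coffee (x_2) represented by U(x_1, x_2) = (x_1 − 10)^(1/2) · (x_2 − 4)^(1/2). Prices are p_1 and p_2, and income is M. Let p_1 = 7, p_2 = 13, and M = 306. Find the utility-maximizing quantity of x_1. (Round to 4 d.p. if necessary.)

x_1* = 23.1429

MRS = (x_2−4)/(x_1−10). Tangency with p_1/p_2 gives x_2−4 = (p_1/p_2)·(x_1−10).
Substituting into the budget: x_1* = 10 + 0.5·(M − 10·p_1 − 4·p_2)/p_1, and x_2* = 4 + 0.5·(…)/p_2.
Discretionary income = 306 − 10·7 − 4·13 = 184; x_1* = 10 + 0.5·184/7 = 23.1429.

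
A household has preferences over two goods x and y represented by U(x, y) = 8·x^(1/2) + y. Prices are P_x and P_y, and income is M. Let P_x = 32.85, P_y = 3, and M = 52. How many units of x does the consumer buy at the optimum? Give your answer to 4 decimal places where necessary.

x* = 0.1334

Plugging in: x* = (4·3/32.85)² = 0.1334.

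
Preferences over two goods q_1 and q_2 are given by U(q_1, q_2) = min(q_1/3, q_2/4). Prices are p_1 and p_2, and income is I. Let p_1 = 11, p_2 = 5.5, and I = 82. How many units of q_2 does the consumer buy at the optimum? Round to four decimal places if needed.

With perfect complements, no substitution: consume in ratio q_1:q_2 = 3:4.
Budget: p_1·q_1 + p_2·(4/3)·q_1 = I, so (3·p_1 + 4·p_2)·q_1 = 3·I.
Demand: q_1*(p_1,p_2,I) = 3·I/(3·p_1 + 4·p_2), q_2* = 4·I/(3·p_1 + 4·p_2).
Here 3·11 + 4·5.5 = 55, giving q_2* = 5.9636.

q_2* = 5.9636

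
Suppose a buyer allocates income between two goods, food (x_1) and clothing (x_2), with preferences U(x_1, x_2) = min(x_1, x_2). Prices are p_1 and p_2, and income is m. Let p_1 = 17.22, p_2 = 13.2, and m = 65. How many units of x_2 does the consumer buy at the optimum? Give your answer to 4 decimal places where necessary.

Leontief preferences: the optimum is at the kink where x_1/1 = x_2/1, i.e. x_2 = x_1.
Budget: p_1·x_1 + p_2·x_1 = m, so (p_1 + p_2)·x_1 = m.
Demand: x_1*(p_1,p_2,m) = m/(p_1 + p_2), x_2* = m/(p_1 + p_2).
Here 17.22 + 13.2 = 30.42, giving x_2* = 2.1368.

x_2* = 2.1368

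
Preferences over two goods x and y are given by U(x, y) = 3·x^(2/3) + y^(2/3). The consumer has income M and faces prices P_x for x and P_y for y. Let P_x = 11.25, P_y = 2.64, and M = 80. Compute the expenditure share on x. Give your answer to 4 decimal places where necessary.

share on x = 0.5979

MRS = MU_x/MU_y = 3·(y/x)^(1/3). Set equal to P_x/P_y.
Hence y/x = ((1/3)·P_x/P_y)^(1/(1/3)), i.e. raised to the 3 power.
Substitute y = (y/x)·x into the budget: x* = M/(P_x + P_y·(y/x)).
Numerically y/x = 2.866039, so x* = 80/(11.25 + 2.64·2.866039) = 4.2516 and y* = 2.866039·4.2516 = 12.1853.
Expenditure on x: 11.25·4.2516 = 47.8308; share = 0.5979.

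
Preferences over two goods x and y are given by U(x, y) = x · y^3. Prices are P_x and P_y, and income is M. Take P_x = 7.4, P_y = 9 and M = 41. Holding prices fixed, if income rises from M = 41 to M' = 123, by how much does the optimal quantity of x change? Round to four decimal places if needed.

Tangency: MRS = (1/3)·y/x = P_x/P_y.
Rearranging, P_y·y = 3·P_x·x. Substituting into the budget gives P_x·x·(1 + 3) = M.
Demand: x*(P_x,P_y,M) = 0.25·M/P_x and y* = 0.75·M/P_y.
At P_x=7.4, P_y=9, M=41: x* = 0.25·41/7.4 = 1.3851.
At M' = 123: x* = 4.1554. Change: 4.1554 − 1.3851 = 2.7703.

Δx* = 2.7703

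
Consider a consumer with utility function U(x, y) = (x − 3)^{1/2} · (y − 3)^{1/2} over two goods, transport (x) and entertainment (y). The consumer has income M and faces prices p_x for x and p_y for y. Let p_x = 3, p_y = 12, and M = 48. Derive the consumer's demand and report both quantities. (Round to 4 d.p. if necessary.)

x* = 3.5, y* = 3.125

MRS = (y−3)/(x−3). Tangency with p_x/p_y gives y−3 = (p_x/p_y)·(x−3).
Substituting into the budget: x* = 3 + 0.5·(M − 3·p_x − 3·p_y)/p_x, and y* = 3 + 0.5·(…)/p_y.
Discretionary income = 48 − 3·3 − 3·12 = 3; x* = 3 + 0.5·3/3 = 3.5; y* = 3 + 0.5·3/12 = 3.125.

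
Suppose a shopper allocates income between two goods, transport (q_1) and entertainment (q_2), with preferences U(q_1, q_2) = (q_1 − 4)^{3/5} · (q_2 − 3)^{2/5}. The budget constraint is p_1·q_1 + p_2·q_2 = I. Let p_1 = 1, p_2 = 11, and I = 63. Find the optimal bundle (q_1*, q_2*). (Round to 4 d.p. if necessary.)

q_1* = 19.6, q_2* = 3.9455

Substituting into the budget: q_1* = 4 + 0.6·(I − 4·p_1 − 3·p_2)/p_1, and q_2* = 3 + 0.4·(…)/p_2.
Discretionary income = 63 − 4·1 − 3·11 = 26; q_1* = 4 + 0.6·26/1 = 19.6; q_2* = 3 + 0.4·26/11 = 3.9455.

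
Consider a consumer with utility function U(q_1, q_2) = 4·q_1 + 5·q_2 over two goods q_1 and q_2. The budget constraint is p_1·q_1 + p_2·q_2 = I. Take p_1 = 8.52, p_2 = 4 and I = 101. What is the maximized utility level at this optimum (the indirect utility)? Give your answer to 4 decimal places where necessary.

Perfect substitutes: compare marginal utility per dollar. 4/p_1 vs 5/p_2 → 0.4695 vs 1.25.
q_2 gives more utility per dollar, so spend all income on q_2: q_2* = I/p_2, q_1* = 0.
Numerically: q_1* = 0, q_2* = 25.25.
Utility at the optimum: U(0, 25.25) = 126.25.

V = 126.25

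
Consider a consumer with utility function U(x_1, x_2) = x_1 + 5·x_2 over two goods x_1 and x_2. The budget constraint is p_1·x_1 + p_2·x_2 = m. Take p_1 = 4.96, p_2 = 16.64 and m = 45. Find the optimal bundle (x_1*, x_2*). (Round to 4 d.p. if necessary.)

Linear utility — the consumer picks whichever good has higher MU/price: 1/4.96 = 0.2016 vs 5/16.64 = 0.3005.
x_2 gives more utility per dollar, so spend all income on x_2: x_2* = m/p_2, x_1* = 0.
Numerically: x_1* = 0, x_2* = 2.7043.

x_1* = 0, x_2* = 2.7043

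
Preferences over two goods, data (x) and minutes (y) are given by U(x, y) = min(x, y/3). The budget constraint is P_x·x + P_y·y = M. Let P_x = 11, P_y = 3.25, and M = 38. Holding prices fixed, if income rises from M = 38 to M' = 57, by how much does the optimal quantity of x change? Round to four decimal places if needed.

Δx* = 0.9157

With perfect complements, no substitution: consume in ratio x:y = 1:3.
Budget: P_x·x + P_y·3·x = M, so (P_x + 3·P_y)·x = M.
Demand: x*(P_x,P_y,M) = M/(P_x + 3·P_y), y* = 3·M/(P_x + 3·P_y).
Here 11 + 3·3.25 = 20.75, giving x* = 1.8313.
At M' = 57: x* = 2.747. Change: 2.747 − 1.8313 = 0.9157.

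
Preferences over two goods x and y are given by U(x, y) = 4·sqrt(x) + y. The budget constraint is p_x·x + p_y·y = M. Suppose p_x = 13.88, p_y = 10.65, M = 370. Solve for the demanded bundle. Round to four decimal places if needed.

MU_x = 2/√x, MU_y = 1. Tangency: 2/√x = p_x/p_y.
Thus x* = (2·p_y/p_x)² — independent of M — with the rest of income spent on y.
Plugging in: x* = (2·10.65/13.88)² = 2.3549, y* = 31.6726.

x* = 2.3549, y* = 31.6726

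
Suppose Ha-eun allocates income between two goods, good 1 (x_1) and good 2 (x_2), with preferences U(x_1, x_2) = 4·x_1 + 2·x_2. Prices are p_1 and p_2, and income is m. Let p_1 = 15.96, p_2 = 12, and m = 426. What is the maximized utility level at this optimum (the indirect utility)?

Linear utility — the consumer picks whichever good has higher MU/price: 4/15.96 = 0.2506 vs 2/12 = 0.1667.
x_1 gives more utility per dollar, so spend all income on x_1: x_1* = m/p_1, x_2* = 0.
Numerically: x_1* = 26.6917, x_2* = 0.
Utility at the optimum: U(26.6917, 0) = 106.7669.

V = 106.7669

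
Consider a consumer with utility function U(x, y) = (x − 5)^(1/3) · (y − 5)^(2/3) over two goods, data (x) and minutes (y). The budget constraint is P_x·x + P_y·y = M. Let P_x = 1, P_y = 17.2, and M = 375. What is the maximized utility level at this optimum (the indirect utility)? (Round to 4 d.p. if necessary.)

V = 22.5527

This is Cobb-Douglas in (x−5, y−5): tangency gives 1/3·P_y·(y−5) = 2/3·P_x·(x−5).
Substituting into the budget: x* = 5 + 1/3·(M − 5·P_x − 5·P_y)/P_x, and y* = 5 + 2/3·(…)/P_y.
Discretionary income = 375 − 5·1 − 5·17.2 = 284; x* = 5 + 1/3·284/1 = 99.6667; y* = 5 + 2/3·284/17.2 = 16.0078.
Utility at the optimum: U(99.6667, 16.0078) = 22.5527.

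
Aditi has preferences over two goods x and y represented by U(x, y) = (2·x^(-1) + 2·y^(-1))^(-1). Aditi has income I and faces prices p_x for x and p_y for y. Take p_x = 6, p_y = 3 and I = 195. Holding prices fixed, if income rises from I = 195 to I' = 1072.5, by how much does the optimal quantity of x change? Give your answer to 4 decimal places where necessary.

Δx* = 85.6713

MU_x ∝ 2·x^(-2), MU_y ∝ 2·y^(-2), so MRS = (y/x)^(2) = p_x/p_y.
Hence y/x = (p_x/p_y)^(1/(2)), i.e. raised to the 0.5 power.
Substitute y = (y/x)·x into the budget: x* = I/(p_x + p_y·(y/x)).
Numerically y/x = 1.414214, so x* = 195/(6 + 3·1.414214) = 19.0381.
At I' = 1072.5: x* = 104.7093. Change: 104.7093 − 19.0381 = 85.6713.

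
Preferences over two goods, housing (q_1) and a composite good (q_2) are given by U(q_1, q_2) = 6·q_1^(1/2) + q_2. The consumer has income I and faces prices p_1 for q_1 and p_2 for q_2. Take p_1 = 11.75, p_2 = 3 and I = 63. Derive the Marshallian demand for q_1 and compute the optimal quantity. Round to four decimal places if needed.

q_1* = 0.5867

Thus q_1* = (3·p_2/p_1)² — independent of I — with the rest of income spent on q_2.
Plugging in: q_1* = (3·3/11.75)² = 0.5867.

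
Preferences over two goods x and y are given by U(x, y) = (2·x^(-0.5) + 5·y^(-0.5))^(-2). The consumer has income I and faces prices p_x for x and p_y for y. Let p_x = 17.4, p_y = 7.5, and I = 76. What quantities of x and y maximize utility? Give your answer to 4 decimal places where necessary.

MRS = MU_x/MU_y = (2/5)·(y/x)^(1.5). Set equal to p_x/p_y.
Hence y/x = ((5/2)·p_x/p_y)^(1/(1.5)), i.e. raised to the 2/3 power.
Substitute y = (y/x)·x into the budget: x* = I/(p_x + p_y·(y/x)).
Numerically y/x = 3.228137, so x* = 76/(17.4 + 7.5·3.228137) = 1.8264 and y* = 3.228137·1.8264 = 5.896.

x* = 1.8264, y* = 5.896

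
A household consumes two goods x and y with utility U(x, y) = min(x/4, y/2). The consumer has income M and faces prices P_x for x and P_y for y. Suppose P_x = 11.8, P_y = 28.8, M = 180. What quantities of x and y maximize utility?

x* = 6.8702, y* = 3.4351

Leontief preferences: the optimum is at the kink where x/4 = y/2, i.e. y = (1/2)·x.
Budget: P_x·x + P_y·(1/2)·x = M, so (4·P_x + 2·P_y)·x = 4·M.
Demand: x*(P_x,P_y,M) = 4·M/(4·P_x + 2·P_y), y* = 2·M/(4·P_x + 2·P_y).
Here 4·11.8 + 2·28.8 = 104.8, giving x* = 6.8702 and y* = 3.4351.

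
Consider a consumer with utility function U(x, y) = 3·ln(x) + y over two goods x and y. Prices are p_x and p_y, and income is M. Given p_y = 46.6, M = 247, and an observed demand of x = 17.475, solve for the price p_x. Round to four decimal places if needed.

p_x = 8

MU_x = 3/x, MU_y = 1. Tangency: 3/x = p_x/p_y.
So x*(p_x,p_y) = 3·p_y/p_x, independent of income; and y* = (M − 3·p_y)/p_y.
Set x* = 17.475 in the demand function and solve for p_x: p_x = 8.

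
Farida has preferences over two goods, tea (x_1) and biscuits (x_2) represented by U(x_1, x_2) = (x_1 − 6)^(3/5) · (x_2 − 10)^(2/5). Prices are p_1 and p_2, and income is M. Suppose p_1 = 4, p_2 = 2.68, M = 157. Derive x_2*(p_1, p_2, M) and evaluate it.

MRS = (3/2)·(x_2−10)/(x_1−6). Tangency with p_1/p_2 gives x_2−10 = (2/3)·(p_1/p_2)·(x_1−6).
Substituting into the budget: x_1* = 6 + 0.6·(M − 6·p_1 − 10·p_2)/p_1, and x_2* = 10 + 0.4·(…)/p_2.
Discretionary income = 157 − 6·4 − 10·2.68 = 106.2; x_2* = 10 + 0.4·106.2/2.68 = 25.8507.

x_2* = 25.8507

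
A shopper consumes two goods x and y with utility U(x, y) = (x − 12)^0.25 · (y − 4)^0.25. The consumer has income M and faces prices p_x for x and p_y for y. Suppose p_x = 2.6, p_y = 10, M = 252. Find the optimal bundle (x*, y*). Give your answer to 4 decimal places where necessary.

Substituting into the budget: x* = 12 + 0.5·(M − 12·p_x − 4·p_y)/p_x, and y* = 4 + 0.5·(…)/p_y.
Discretionary income = 252 − 12·2.6 − 4·10 = 180.8; x* = 12 + 0.5·180.8/2.6 = 46.7692; y* = 4 + 0.5·180.8/10 = 13.04.

x* = 46.7692, y* = 13.04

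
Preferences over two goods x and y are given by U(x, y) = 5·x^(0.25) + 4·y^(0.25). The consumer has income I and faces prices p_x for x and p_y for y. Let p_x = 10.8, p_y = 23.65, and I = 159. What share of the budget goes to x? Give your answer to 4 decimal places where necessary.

share on x = 0.6362

From the CES first-order condition, (5/4)·(y/x)^(0.75) = p_x/p_y.
Hence y/x = ((4/5)·p_x/p_y)^(1/(0.75)), i.e. raised to the 4/3 power.
With the ratio pinned down, the budget gives x* = I/(p_x + p_y·(y/x)) and y* = (y/x)·x*.
Numerically y/x = 0.261162, so x* = 159/(10.8 + 23.65·0.261162) = 9.3659 and y* = 0.261162·9.3659 = 2.446.
Expenditure on x: 10.8·9.3659 = 101.1517; share = 0.6362.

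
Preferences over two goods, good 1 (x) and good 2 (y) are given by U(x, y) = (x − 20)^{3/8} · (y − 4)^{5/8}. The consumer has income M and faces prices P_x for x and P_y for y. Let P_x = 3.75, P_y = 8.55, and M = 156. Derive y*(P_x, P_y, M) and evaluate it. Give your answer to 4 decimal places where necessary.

This is Cobb-Douglas in (x−20, y−4): tangency gives 0.375·P_y·(y−4) = 0.625·P_x·(x−20).
After buying the subsistence bundle (20, 4), a share 0.375 of the remaining income goes to x: x* = 20 + 0.375·(M − 20P_x − 4P_y)/P_x.
Discretionary income = 156 − 20·3.75 − 4·8.55 = 46.8; y* = 4 + 0.625·46.8/8.55 = 7.4211.

y* = 7.4211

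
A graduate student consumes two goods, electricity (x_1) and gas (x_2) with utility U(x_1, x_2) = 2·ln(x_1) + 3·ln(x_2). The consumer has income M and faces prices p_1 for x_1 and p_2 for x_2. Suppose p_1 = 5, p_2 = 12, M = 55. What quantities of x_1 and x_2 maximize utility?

x_1* = 4.4, x_2* = 2.75

The MRS is (2/3)·x_2/x_1. Set MRS = p_1/p_2.
Rearranging, p_2·x_2 = (3/2)·p_1·x_1. Substituting into the budget gives p_1·x_1·(1 + (3/2)) = M.
Demand: x_1*(p_1,p_2,M) = 0.4·M/p_1 and x_2* = 0.6·M/p_2.
At p_1=5, p_2=12, M=55: x_1* = 0.4·55/5 = 4.4, x_2* = 2.75.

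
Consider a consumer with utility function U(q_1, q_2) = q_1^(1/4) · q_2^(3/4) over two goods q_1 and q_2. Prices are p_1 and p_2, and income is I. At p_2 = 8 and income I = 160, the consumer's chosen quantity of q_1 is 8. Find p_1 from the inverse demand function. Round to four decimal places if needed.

p_1 = 5

The MRS is (1/3)·q_2/q_1. Set MRS = p_1/p_2.
Rearranging, p_2·q_2 = 3·p_1·q_1. Substituting into the budget gives p_1·q_1·(1 + 3) = I.
Demand: q_1*(p_1,p_2,I) = 0.25·I/p_1 and q_2* = 0.75·I/p_2.
Set q_1* = 8 in the demand function and solve for p_1: p_1 = 5.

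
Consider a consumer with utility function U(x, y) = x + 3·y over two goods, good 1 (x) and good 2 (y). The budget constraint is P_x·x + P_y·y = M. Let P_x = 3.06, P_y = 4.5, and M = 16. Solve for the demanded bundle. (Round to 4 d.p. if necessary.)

x* = 0, y* = 3.5556

Linear utility — the consumer picks whichever good has higher MU/price: 1/3.06 = 0.3268 vs 3/4.5 = 0.6667.
y gives more utility per dollar, so spend all income on y: y* = M/P_y, x* = 0.
Numerically: x* = 0, y* = 3.5556.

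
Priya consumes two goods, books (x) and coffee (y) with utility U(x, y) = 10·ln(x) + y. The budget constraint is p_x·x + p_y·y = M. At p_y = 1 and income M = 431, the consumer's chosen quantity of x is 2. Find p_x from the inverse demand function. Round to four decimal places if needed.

MU_x = 10/x, MU_y = 1. Tangency: 10/x = p_x/p_y.
So x*(p_x,p_y) = 10·p_y/p_x, independent of income; and y* = (M − 10·p_y)/p_y.
Set x* = 2 in the demand function and solve for p_x: p_x = 5.

p_x = 5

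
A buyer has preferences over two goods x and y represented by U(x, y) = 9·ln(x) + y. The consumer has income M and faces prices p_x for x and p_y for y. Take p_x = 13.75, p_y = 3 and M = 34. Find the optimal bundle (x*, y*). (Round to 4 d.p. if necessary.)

x* = 1.9636, y* = 2.3333

MU_x = 9/x, MU_y = 1. Tangency: 9/x = p_x/p_y.
So x*(p_x,p_y) = 9·p_y/p_x, independent of income; and y* = (M − 9·p_y)/p_y.
At the given prices: x* = 9·3/13.75 = 1.9636, and y* = 2.3333.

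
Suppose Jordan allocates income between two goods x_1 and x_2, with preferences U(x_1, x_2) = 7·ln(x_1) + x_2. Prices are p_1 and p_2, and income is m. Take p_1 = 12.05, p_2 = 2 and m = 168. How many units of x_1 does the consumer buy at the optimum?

Set MRS = p_1/p_2: (7/x_1)/1 = p_1/p_2.
So x_1*(p_1,p_2) = 7·p_2/p_1, independent of income; and x_2* = (m − 7·p_2)/p_2.
At the given prices: x_1* = 7·2/12.05 = 1.1618.

x_1* = 1.1618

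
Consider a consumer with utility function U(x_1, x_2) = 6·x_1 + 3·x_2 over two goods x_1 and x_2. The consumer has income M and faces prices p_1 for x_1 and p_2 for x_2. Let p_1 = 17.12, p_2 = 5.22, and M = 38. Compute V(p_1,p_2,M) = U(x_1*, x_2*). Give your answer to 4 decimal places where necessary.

x_2 gives more utility per dollar, so spend all income on x_2: x_2* = M/p_2, x_1* = 0.
Numerically: x_1* = 0, x_2* = 7.2797.
Utility at the optimum: U(0, 7.2797) = 21.8391.

V = 21.8391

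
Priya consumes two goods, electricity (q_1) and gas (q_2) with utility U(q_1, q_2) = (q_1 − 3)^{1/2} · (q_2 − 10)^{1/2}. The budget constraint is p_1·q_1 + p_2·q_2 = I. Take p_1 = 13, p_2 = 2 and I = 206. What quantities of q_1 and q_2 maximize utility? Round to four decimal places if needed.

q_1* = 8.6538, q_2* = 46.75

Substituting into the budget: q_1* = 3 + 0.5·(I − 3·p_1 − 10·p_2)/p_1, and q_2* = 10 + 0.5·(…)/p_2.
Discretionary income = 206 − 3·13 − 10·2 = 147; q_1* = 3 + 0.5·147/13 = 8.6538; q_2* = 10 + 0.5·147/2 = 46.75.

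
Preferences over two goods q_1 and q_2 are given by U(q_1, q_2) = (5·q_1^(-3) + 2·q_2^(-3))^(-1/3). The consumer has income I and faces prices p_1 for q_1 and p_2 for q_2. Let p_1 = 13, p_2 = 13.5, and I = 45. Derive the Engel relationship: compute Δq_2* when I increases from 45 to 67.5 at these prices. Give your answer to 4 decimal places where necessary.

Δq_2* = 0.75

Numerically q_2/q_1 = 0.787803, so q_1* = 45/(13 + 13.5·0.787803) = 1.9039 and q_2* = 0.787803·1.9039 = 1.4999.
At I' = 67.5: q_2* = 2.2499. Change: 2.2499 − 1.4999 = 0.75.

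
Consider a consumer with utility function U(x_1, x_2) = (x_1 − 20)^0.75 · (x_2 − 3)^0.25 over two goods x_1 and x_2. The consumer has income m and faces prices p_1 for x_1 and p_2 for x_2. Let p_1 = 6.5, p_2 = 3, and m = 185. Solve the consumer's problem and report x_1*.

x_1* = 25.3077

MRS = 3·(x_2−3)/(x_1−20). Tangency with p_1/p_2 gives x_2−3 = (1/3)·(p_1/p_2)·(x_1−20).
After buying the subsistence bundle (20, 3), a share 0.75 of the remaining income goes to x_1: x_1* = 20 + 0.75·(m − 20p_1 − 3p_2)/p_1.
Discretionary income = 185 − 20·6.5 − 3·3 = 46; x_1* = 20 + 0.75·46/6.5 = 25.3077.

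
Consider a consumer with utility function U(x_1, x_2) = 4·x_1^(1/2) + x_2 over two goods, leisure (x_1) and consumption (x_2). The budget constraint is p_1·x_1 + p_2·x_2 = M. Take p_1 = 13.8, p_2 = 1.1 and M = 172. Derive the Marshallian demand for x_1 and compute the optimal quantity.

x_1* = 0.0254

Utility is quasi-linear in x_2; the FOC for x_1 is 2/√x_1 = p_1/p_2.
Solve: √x_1 = 2·p_2/p_1, so x_1*(p_1,p_2) = (2·p_2/p_1)², and x_2* = (M − p_1·x_1*)/p_2.
Plugging in: x_1* = (2·1.1/13.8)² = 0.0254.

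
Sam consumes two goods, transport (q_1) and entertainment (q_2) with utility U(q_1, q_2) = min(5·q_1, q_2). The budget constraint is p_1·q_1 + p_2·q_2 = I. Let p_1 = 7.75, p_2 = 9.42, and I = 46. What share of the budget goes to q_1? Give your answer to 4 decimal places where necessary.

share on q_1 = 0.1413

Leontief preferences: the optimum is at the kink where q_1/1 = q_2/5, i.e. q_2 = 5·q_1.
Budget: p_1·q_1 + p_2·5·q_1 = I, so (p_1 + 5·p_2)·q_1 = I.
Demand: q_1*(p_1,p_2,I) = I/(p_1 + 5·p_2), q_2* = 5·I/(p_1 + 5·p_2).
Here 7.75 + 5·9.42 = 54.85, giving q_1* = 0.8387 and q_2* = 4.1933.
Expenditure on q_1: 7.75·0.8387 = 6.4995; share = 0.1413.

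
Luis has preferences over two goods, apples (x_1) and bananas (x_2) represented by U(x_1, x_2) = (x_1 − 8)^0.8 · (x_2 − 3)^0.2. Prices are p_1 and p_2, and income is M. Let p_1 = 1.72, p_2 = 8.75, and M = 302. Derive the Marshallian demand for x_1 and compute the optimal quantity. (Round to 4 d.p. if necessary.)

x_1* = 129.8558

This is Cobb-Douglas in (x_1−8, x_2−3): tangency gives 0.8·p_2·(x_2−3) = 0.2·p_1·(x_1−8).
Substituting into the budget: x_1* = 8 + 0.8·(M − 8·p_1 − 3·p_2)/p_1, and x_2* = 3 + 0.2·(…)/p_2.
Discretionary income = 302 − 8·1.72 − 3·8.75 = 261.99; x_1* = 8 + 0.8·261.99/1.72 = 129.8558.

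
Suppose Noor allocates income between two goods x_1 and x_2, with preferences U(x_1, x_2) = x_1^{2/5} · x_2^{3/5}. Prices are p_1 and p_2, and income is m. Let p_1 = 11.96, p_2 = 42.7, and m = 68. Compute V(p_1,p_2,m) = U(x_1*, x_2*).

Tangency: MRS = (2/3)·x_2/x_1 = p_1/p_2.
Rearranging, p_2·x_2 = (3/2)·p_1·x_1. Substituting into the budget gives p_1·x_1·(1 + (3/2)) = m.
Demand: x_1*(p_1,p_2,m) = 0.4·m/p_1 and x_2* = 0.6·m/p_2.
At p_1=11.96, p_2=42.7, m=68: x_1* = 0.4·68/11.96 = 2.2742, x_2* = 0.9555.
Utility at the optimum: U(2.2742, 0.9555) = 1.3517.

V = 1.3517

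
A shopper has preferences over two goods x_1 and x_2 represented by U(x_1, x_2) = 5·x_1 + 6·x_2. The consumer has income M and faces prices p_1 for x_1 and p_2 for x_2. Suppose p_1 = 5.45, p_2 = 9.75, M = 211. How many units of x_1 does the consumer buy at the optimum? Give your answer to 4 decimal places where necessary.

x_1* = 38.7156

Perfect substitutes: compare marginal utility per dollar. 5/p_1 vs 6/p_2 → 0.9174 vs 0.6154.
x_1 gives more utility per dollar, so spend all income on x_1: x_1* = M/p_1, x_2* = 0.
Numerically: x_1* = 38.7156, x_2* = 0.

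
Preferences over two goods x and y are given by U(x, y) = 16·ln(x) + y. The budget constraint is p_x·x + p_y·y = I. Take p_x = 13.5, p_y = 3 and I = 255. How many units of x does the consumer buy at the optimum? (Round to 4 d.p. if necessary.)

MU_x = 16/x, MU_y = 1. Tangency: 16/x = p_x/p_y.
So x*(p_x,p_y) = 16·p_y/p_x, independent of income; and y* = (I − 16·p_y)/p_y.
At the given prices: x* = 16·3/13.5 = 3.5556.

x* = 3.5556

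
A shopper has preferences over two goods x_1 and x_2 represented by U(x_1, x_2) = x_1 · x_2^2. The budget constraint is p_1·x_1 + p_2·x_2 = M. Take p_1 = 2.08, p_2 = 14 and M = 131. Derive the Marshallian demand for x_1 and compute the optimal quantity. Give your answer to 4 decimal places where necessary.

x_1* = 20.9936

MU_x_1/MU_x_2 = (x_2)/(2·x_1); tangency sets this equal to p_1/p_2.
Rearranging, p_2·x_2 = 2·p_1·x_1. Substituting into the budget gives p_1·x_1·(1 + 2) = M.
Demand: x_1*(p_1,p_2,M) = 1/3·M/p_1 and x_2* = 2/3·M/p_2.
At p_1=2.08, p_2=14, M=131: x_1* = 1/3·131/2.08 = 20.9936.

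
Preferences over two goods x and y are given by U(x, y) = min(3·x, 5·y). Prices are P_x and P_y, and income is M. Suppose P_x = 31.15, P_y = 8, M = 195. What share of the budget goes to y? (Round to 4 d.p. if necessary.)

With perfect complements, no substitution: consume in ratio x:y = 5:3.
Budget: P_x·x + P_y·(3/5)·x = M, so (5·P_x + 3·P_y)·x = 5·M.
Demand: x*(P_x,P_y,M) = 5·M/(5·P_x + 3·P_y), y* = 3·M/(5·P_x + 3·P_y).
Here 5·31.15 + 3·8 = 179.75, giving x* = 5.4242 and y* = 3.2545.
Expenditure on y: 8·3.2545 = 26.0362; share = 0.1335.

share on y = 0.1335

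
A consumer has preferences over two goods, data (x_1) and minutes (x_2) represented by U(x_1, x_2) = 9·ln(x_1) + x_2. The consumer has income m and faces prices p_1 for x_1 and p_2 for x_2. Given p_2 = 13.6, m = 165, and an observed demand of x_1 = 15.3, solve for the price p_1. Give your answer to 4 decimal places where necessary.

MU_x_1 = 9/x_1, MU_x_2 = 1. Tangency: 9/x_1 = p_1/p_2.
So x_1*(p_1,p_2) = 9·p_2/p_1, independent of income; and x_2* = (m − 9·p_2)/p_2.
Set x_1* = 15.3 in the demand function and solve for p_1: p_1 = 8.

p_1 = 8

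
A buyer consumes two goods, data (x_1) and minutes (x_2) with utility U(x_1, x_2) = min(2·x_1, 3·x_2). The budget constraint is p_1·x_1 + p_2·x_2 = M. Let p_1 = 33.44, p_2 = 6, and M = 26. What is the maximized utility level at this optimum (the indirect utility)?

V = 1.3889

With perfect complements, no substitution: consume in ratio x_1:x_2 = 3:2.
Budget: p_1·x_1 + p_2·(2/3)·x_1 = M, so (3·p_1 + 2·p_2)·x_1 = 3·M.
Demand: x_1*(p_1,p_2,M) = 3·M/(3·p_1 + 2·p_2), x_2* = 2·M/(3·p_1 + 2·p_2).
Here 3·33.44 + 2·6 = 112.32, giving x_1* = 0.6944 and x_2* = 0.463.
Utility at the optimum: U(0.6944, 0.463) = 1.3889.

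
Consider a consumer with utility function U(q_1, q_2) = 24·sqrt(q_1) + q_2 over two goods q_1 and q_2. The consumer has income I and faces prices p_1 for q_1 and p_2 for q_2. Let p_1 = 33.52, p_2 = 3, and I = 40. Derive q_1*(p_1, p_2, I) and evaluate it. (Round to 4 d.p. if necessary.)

Set MRS = p_1/p_2: 12·q_1^(−1/2) = p_1/p_2.
Thus q_1* = (12·p_2/p_1)² — independent of I — with the rest of income spent on q_2.
Plugging in: q_1* = (12·3/33.52)² = 1.1534.

q_1* = 1.1534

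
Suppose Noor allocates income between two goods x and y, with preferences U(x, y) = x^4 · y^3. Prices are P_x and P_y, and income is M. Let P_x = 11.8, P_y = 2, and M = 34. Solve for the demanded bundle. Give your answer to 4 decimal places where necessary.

x* = 1.6465, y* = 7.2857

The MRS is (4/3)·y/x. Set MRS = P_x/P_y.
Rearranging, P_y·y = (3/4)·P_x·x. Substituting into the budget gives P_x·x·(1 + (3/4)) = M.
Demand: x*(P_x,P_y,M) = 4/7·M/P_x and y* = 3/7·M/P_y.
At P_x=11.8, P_y=2, M=34: x* = 4/7·34/11.8 = 1.6465, y* = 7.2857.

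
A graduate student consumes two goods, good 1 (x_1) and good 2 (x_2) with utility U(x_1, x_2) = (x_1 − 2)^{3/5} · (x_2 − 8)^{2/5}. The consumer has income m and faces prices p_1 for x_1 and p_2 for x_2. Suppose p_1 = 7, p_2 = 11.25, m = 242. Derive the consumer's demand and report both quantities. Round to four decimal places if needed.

x_1* = 13.8286, x_2* = 12.9067

Discretionary income = 242 − 2·7 − 8·11.25 = 138; x_1* = 2 + 0.6·138/7 = 13.8286; x_2* = 8 + 0.4·138/11.25 = 12.9067.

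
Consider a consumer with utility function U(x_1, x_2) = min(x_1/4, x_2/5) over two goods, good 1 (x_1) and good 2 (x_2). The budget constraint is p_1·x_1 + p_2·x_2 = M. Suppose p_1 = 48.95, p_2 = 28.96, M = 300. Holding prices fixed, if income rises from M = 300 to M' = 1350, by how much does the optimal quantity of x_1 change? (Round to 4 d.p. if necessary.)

Δx_1* = 12.3312

With perfect complements, no substitution: consume in ratio x_1:x_2 = 4:5.
Budget: p_1·x_1 + p_2·(5/4)·x_1 = M, so (4·p_1 + 5·p_2)·x_1 = 4·M.
Demand: x_1*(p_1,p_2,M) = 4·M/(4·p_1 + 5·p_2), x_2* = 5·M/(4·p_1 + 5·p_2).
Here 4·48.95 + 5·28.96 = 340.6, giving x_1* = 3.5232.
At M' = 1350: x_1* = 15.8544. Change: 15.8544 − 3.5232 = 12.3312.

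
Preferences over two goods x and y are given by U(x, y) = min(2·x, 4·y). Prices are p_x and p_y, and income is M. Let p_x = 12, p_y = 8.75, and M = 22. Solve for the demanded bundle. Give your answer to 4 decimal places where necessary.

x* = 1.3435, y* = 0.6718

Leontief preferences: the optimum is at the kink where x/4 = y/2, i.e. y = (1/2)·x.
Budget: p_x·x + p_y·(1/2)·x = M, so (4·p_x + 2·p_y)·x = 4·M.
Demand: x*(p_x,p_y,M) = 4·M/(4·p_x + 2·p_y), y* = 2·M/(4·p_x + 2·p_y).
Here 4·12 + 2·8.75 = 65.5, giving x* = 1.3435 and y* = 0.6718.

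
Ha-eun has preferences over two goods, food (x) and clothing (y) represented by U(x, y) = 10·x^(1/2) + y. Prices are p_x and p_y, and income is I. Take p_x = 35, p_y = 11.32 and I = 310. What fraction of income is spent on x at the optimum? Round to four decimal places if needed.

Set MRS = p_x/p_y: 5·x^(−1/2) = p_x/p_y.
Solve: √x = 5·p_y/p_x, so x*(p_x,p_y) = (5·p_y/p_x)², and y* = (I − p_x·x*)/p_y.
Plugging in: x* = (5·11.32/35)² = 2.6152, y* = 19.2994.
Expenditure on x: 35·2.6152 = 91.5303; share = 0.2953.

share on x = 0.2953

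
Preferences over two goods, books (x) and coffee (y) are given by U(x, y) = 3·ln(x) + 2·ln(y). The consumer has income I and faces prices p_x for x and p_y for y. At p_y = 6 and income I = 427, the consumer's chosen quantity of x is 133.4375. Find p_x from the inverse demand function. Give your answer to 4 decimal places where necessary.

p_x = 1.92

Tangency: MRS = (3/2)·y/x = p_x/p_y.
Rearranging, p_y·y = (2/3)·p_x·x. Substituting into the budget gives p_x·x·(1 + (2/3)) = I.
Demand: x*(p_x,p_y,I) = 0.6·I/p_x and y* = 0.4·I/p_y.
Set x* = 133.4375 in the demand function and solve for p_x: p_x = 1.92.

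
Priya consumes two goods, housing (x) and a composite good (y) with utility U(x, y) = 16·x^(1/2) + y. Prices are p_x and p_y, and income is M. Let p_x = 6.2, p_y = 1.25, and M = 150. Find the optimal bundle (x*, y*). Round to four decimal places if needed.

Set MRS = p_x/p_y: 8·x^(−1/2) = p_x/p_y.
Thus x* = (8·p_y/p_x)² — independent of M — with the rest of income spent on y.
Plugging in: x* = (8·1.25/6.2)² = 2.6015, y* = 107.0968.

x* = 2.6015, y* = 107.0968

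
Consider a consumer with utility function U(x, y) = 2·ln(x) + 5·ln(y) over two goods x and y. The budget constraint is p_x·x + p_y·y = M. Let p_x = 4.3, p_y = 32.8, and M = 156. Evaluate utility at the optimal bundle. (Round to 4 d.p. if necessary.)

The MRS is (2/5)·y/x. Set MRS = p_x/p_y.
Rearranging, p_y·y = (5/2)·p_x·x. Substituting into the budget gives p_x·x·(1 + (5/2)) = M.
Demand: x*(p_x,p_y,M) = 2/7·M/p_x and y* = 5/7·M/p_y.
At p_x=4.3, p_y=32.8, M=156: x* = 2/7·156/4.3 = 10.3654, y* = 3.3972.
Utility at the optimum: U(10.3654, 3.3972) = 10.7917.

V = 10.7917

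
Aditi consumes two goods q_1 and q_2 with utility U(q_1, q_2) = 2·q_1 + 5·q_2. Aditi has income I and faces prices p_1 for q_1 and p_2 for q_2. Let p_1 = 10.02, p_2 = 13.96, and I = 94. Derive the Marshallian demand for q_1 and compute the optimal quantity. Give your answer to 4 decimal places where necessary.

Perfect substitutes: compare marginal utility per dollar. 2/p_1 vs 5/p_2 → 0.1996 vs 0.3582.
q_2 gives more utility per dollar, so spend all income on q_2: q_2* = I/p_2, q_1* = 0.
Numerically: q_1* = 0, q_2* = 6.7335.

q_1* = 0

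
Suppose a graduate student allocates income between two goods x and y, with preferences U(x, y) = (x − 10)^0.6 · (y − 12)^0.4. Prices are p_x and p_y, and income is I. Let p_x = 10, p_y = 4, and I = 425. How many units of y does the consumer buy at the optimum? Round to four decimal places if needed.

MRS = (3/2)·(y−12)/(x−10). Tangency with p_x/p_y gives y−12 = (2/3)·(p_x/p_y)·(x−10).
Substituting into the budget: x* = 10 + 0.6·(I − 10·p_x − 12·p_y)/p_x, and y* = 12 + 0.4·(…)/p_y.
Discretionary income = 425 − 10·10 − 12·4 = 277; y* = 12 + 0.4·277/4 = 39.7.

y* = 39.7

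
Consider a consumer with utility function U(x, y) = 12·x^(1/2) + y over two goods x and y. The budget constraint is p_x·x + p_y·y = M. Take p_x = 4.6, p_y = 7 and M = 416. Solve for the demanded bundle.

MU_x = 6/√x, MU_y = 1. Tangency: 6/√x = p_x/p_y.
Solve: √x = 6·p_y/p_x, so x*(p_x,p_y) = (6·p_y/p_x)², and y* = (M − p_x·x*)/p_y.
Plugging in: x* = (6·7/4.6)² = 83.3648, y* = 4.646.

x* = 83.3648, y* = 4.646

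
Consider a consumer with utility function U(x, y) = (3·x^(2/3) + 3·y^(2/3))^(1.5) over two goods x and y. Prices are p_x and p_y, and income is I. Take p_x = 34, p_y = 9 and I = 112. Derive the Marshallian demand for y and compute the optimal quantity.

Substitute y = (y/x)·x into the budget: x* = I/(p_x + p_y·(y/x)).
Numerically y/x = 53.914952, so x* = 112/(34 + 9·53.914952) = 0.2157 and y* = 53.914952·0.2157 = 11.6296.

y* = 11.6296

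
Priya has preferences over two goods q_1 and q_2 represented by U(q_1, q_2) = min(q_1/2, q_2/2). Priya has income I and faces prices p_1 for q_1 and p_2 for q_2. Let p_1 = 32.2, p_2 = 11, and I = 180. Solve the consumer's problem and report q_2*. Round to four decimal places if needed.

With perfect complements, no substitution: consume in ratio q_1:q_2 = 2:2.
Budget: p_1·q_1 + p_2·q_1 = I, so (2·p_1 + 2·p_2)·q_1 = 2·I.
Demand: q_1*(p_1,p_2,I) = 2·I/(2·p_1 + 2·p_2), q_2* = 2·I/(2·p_1 + 2·p_2).
Here 2·32.2 + 2·11 = 86.4, giving q_2* = 4.1667.

q_2* = 4.1667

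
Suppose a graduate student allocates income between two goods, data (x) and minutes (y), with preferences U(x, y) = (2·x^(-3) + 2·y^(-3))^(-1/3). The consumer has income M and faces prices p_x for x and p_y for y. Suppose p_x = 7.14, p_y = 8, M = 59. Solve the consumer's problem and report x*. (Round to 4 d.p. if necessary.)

x* = 3.9556

MU_x ∝ 2·x^(-4), MU_y ∝ 2·y^(-4), so MRS = (y/x)^(4) = p_x/p_y.
Solve for the ratio: y/x = [p_x/p_y]^(0.25).
Substitute y = (y/x)·x into the budget: x* = M/(p_x + p_y·(y/x)).
Numerically y/x = 0.971968, so x* = 59/(7.14 + 8·0.971968) = 3.9556.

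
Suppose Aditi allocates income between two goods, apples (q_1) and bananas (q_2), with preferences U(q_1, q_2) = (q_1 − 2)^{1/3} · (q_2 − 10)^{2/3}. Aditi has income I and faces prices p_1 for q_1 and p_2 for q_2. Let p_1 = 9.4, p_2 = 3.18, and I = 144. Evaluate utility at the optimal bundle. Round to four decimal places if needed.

V = 10.8289

This is Cobb-Douglas in (q_1−2, q_2−10): tangency gives 1/3·p_2·(q_2−10) = 2/3·p_1·(q_1−2).
Substituting into the budget: q_1* = 2 + 1/3·(I − 2·p_1 − 10·p_2)/p_1, and q_2* = 10 + 2/3·(…)/p_2.
Discretionary income = 144 − 2·9.4 − 10·3.18 = 93.4; q_1* = 2 + 1/3·93.4/9.4 = 5.3121; q_2* = 10 + 2/3·93.4/3.18 = 29.5807.
Utility at the optimum: U(5.3121, 29.5807) = 10.8289.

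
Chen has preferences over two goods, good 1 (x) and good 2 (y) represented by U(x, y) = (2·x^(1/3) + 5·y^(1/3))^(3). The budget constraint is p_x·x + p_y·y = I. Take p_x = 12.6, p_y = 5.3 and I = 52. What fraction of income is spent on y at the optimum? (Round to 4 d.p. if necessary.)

Numerically y/x = 14.489454, so x* = 52/(12.6 + 5.3·14.489454) = 0.5817 and y* = 14.489454·0.5817 = 8.4284.
Expenditure on y: 5.3·8.4284 = 44.6707; share = 0.8591.

share on y = 0.8591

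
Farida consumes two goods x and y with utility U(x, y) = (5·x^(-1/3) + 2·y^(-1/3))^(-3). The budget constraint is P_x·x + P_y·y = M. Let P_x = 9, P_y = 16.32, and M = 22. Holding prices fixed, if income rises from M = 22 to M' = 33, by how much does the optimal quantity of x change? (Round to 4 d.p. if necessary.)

Δx* = 0.7718

MRS = MU_x/MU_y = (5/2)·(y/x)^(4/3). Set equal to P_x/P_y.
Solve for the ratio: y/x = [(2/5)·P_x/P_y]^(0.75).
With the ratio pinned down, the budget gives x* = M/(P_x + P_y·(y/x)) and y* = (y/x)·x*.
Numerically y/x = 0.321875, so x* = 22/(9 + 16.32·0.321875) = 1.5435.
At M' = 33: x* = 2.3153. Change: 2.3153 − 1.5435 = 0.7718.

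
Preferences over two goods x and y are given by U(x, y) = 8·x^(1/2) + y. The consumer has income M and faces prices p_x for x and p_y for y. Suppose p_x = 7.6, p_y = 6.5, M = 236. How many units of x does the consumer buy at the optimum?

Solve: √x = 4·p_y/p_x, so x*(p_x,p_y) = (4·p_y/p_x)², and y* = (M − p_x·x*)/p_y.
Plugging in: x* = (4·6.5/7.6)² = 11.7036.

x* = 11.7036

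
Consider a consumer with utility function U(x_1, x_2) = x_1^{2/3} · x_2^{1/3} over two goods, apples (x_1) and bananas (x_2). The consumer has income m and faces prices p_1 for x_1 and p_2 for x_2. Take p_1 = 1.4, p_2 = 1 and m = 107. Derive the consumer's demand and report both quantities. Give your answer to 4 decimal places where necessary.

The MRS is 2·x_2/x_1. Set MRS = p_1/p_2.
Rearranging, p_2·x_2 = (1/2)·p_1·x_1. Substituting into the budget gives p_1·x_1·(1 + (1/2)) = m.
Demand: x_1*(p_1,p_2,m) = 2/3·m/p_1 and x_2* = 1/3·m/p_2.
At p_1=1.4, p_2=1, m=107: x_1* = 2/3·107/1.4 = 50.9524, x_2* = 35.6667.

x_1* = 50.9524, x_2* = 35.6667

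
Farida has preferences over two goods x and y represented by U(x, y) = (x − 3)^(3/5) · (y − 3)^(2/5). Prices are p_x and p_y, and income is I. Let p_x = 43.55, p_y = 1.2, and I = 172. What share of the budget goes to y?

share on y = 0.1087

This is Cobb-Douglas in (x−3, y−3): tangency gives 0.6·p_y·(y−3) = 0.4·p_x·(x−3).
After buying the subsistence bundle (3, 3), a share 0.6 of the remaining income goes to x: x* = 3 + 0.6·(I − 3p_x − 3p_y)/p_x.
Discretionary income = 172 − 3·43.55 − 3·1.2 = 37.75; x* = 3 + 0.6·37.75/43.55 = 3.5201; y* = 3 + 0.4·37.75/1.2 = 15.5833.
Expenditure on y: 1.2·15.5833 = 18.7; share = 0.1087.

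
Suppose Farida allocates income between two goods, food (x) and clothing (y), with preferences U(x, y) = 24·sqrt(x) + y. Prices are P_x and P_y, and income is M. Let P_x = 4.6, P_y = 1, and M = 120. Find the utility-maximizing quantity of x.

x* = 6.8053

Solve: √x = 12·P_y/P_x, so x*(P_x,P_y) = (12·P_y/P_x)², and y* = (M − P_x·x*)/P_y.
Plugging in: x* = (12·1/4.6)² = 6.8053.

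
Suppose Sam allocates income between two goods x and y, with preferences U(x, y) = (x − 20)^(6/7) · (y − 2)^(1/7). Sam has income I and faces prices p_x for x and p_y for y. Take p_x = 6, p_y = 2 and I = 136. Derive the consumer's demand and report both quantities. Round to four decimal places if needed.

Let x' = x−20, y' = y−2. MRS = 6·y'/x' = p_x/p_y.
After buying the subsistence bundle (20, 2), a share 6/7 of the remaining income goes to x: x* = 20 + 6/7·(I − 20p_x − 2p_y)/p_x.
Discretionary income = 136 − 20·6 − 2·2 = 12; x* = 20 + 6/7·12/6 = 21.7143; y* = 2 + 1/7·12/2 = 2.8571.

x* = 21.7143, y* = 2.8571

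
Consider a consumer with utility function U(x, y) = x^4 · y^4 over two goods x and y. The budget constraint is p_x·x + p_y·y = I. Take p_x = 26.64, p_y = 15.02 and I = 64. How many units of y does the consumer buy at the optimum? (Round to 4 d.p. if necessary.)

y* = 2.1305

Demand: x*(p_x,p_y,I) = 0.5·I/p_x and y* = 0.5·I/p_y.
At p_x=26.64, p_y=15.02, I=64: y* = 0.5·64/15.02 = 2.1305.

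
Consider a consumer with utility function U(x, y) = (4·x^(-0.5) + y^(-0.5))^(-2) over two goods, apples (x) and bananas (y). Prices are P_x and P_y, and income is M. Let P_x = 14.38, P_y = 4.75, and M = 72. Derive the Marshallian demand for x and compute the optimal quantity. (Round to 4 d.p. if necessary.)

MU_x ∝ 4·x^(-1.5), MU_y ∝ y^(-1.5), so MRS = 4·(y/x)^(1.5) = P_x/P_y.
Hence y/x = ((1/4)·P_x/P_y)^(1/(1.5)), i.e. raised to the 2/3 power.
Substitute y = (y/x)·x into the budget: x* = M/(P_x + P_y·(y/x)).
Numerically y/x = 0.830495, so x* = 72/(14.38 + 4.75·0.830495) = 3.9291.

x* = 3.9291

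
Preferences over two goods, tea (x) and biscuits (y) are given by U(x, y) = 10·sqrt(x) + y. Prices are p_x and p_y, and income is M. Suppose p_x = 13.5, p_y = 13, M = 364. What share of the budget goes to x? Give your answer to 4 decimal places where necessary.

share on x = 0.8598

Utility is quasi-linear in y; the FOC for x is 5/√x = p_x/p_y.
Solve: √x = 5·p_y/p_x, so x*(p_x,p_y) = (5·p_y/p_x)², and y* = (M − p_x·x*)/p_y.
Plugging in: x* = (5·13/13.5)² = 23.1824, y* = 3.9259.
Expenditure on x: 13.5·23.1824 = 312.963; share = 0.8598.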